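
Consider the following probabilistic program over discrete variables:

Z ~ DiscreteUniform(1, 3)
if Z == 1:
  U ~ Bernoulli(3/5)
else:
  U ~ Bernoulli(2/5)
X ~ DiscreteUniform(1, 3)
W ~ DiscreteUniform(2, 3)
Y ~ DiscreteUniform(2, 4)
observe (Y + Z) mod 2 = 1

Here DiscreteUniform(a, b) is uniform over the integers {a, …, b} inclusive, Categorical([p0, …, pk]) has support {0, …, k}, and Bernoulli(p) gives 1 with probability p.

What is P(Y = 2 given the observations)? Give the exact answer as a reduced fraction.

Enumerate traces; 60 have nonzero weight after conditioning:
  (Z=1, U=0, X=1, W=2, Y=2) weight 1/135
  (Z=1, U=0, X=1, W=2, Y=4) weight 1/135
  (Z=1, U=0, X=1, W=3, Y=2) weight 1/135
  (Z=1, U=0, X=1, W=3, Y=4) weight 1/135
  (Z=1, U=0, X=2, W=2, Y=2) weight 1/135
  (Z=1, U=0, X=2, W=2, Y=4) weight 1/135
  (Z=1, U=0, X=2, W=3, Y=2) weight 1/135
  (Z=1, U=0, X=2, W=3, Y=4) weight 1/135
  (Z=2, U=0, X=1, W=2, Y=3) weight 1/90
  … 51 more
Group by Y:
  weight(Y=2) = 2/9
  weight(Y=3) = 1/9
  weight(Y=4) = 2/9
Total weight = 2/9 + 1/9 + 2/9 = 5/9
P(Y=2 | obs) = 2/9 / 5/9 = 2/5
P(Y=3 | obs) = 1/9 / 5/9 = 1/5
P(Y=4 | obs) = 2/9 / 5/9 = 2/5

P(Y = 2 | obs) = 2/5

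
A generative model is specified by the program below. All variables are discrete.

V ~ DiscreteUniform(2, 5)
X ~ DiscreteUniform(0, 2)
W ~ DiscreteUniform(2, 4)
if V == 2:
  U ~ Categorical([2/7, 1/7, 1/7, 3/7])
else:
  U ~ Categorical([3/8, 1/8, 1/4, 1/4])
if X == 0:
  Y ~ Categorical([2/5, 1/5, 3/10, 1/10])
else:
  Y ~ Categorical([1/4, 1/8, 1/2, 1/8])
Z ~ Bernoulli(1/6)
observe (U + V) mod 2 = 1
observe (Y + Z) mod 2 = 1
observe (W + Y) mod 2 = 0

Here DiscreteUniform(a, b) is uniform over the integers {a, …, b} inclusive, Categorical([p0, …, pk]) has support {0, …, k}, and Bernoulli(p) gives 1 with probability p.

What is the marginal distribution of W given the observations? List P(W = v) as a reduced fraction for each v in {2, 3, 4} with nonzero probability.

Enumerate traces; 144 have nonzero weight after conditioning:
  (V=2, X=0, W=2, U=1, Y=0, Z=1) weight 1/3780
  (V=2, X=0, W=2, U=1, Y=2, Z=1) weight 1/5040
  (V=2, X=0, W=2, U=3, Y=0, Z=1) weight 1/1260
  (V=2, X=0, W=2, U=3, Y=2, Z=1) weight 1/1680
  (V=2, X=0, W=3, U=1, Y=1, Z=0) weight 1/1512
  (V=2, X=0, W=3, U=1, Y=3, Z=0) weight 1/3024
  (V=2, X=0, W=3, U=3, Y=1, Z=0) weight 1/504
  (V=2, X=0, W=3, U=3, Y=3, Z=0) weight 1/1008
  (V=2, X=0, W=4, U=1, Y=0, Z=1) weight 1/3780
  … 135 more
Group by W:
  weight(W=2) = 451/20160
  weight(W=3) = 41/1008
  weight(W=4) = 451/20160
Total weight = 451/20160 + 41/1008 + 451/20160 = 41/480
P(W=2 | obs) = 451/20160 / 41/480 = 11/42
P(W=3 | obs) = 41/1008 / 41/480 = 10/21
P(W=4 | obs) = 451/20160 / 41/480 = 11/42

P(W=2) = 11/42, P(W=3) = 10/21, P(W=4) = 11/42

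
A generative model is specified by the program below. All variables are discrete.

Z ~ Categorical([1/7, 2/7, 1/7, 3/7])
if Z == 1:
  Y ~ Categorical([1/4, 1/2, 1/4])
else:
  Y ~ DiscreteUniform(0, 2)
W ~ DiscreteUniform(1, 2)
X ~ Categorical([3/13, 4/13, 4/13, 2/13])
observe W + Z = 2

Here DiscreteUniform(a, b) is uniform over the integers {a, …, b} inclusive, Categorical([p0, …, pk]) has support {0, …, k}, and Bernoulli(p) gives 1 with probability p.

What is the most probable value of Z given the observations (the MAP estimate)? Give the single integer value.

argmax_v P(Z = v | obs) = 1

Enumerate traces; 24 have nonzero weight after conditioning:
  (Z=0, Y=0, W=2, X=0) weight 1/182
  (Z=0, Y=0, W=2, X=1) weight 2/273
  (Z=0, Y=0, W=2, X=2) weight 2/273
  (Z=0, Y=0, W=2, X=3) weight 1/273
  (Z=0, Y=1, W=2, X=0) weight 1/182
  (Z=0, Y=1, W=2, X=1) weight 2/273
  (Z=0, Y=1, W=2, X=2) weight 2/273
  (Z=0, Y=1, W=2, X=3) weight 1/273
  (Z=1, Y=0, W=1, X=0) weight 3/364
  … 15 more
Group by Z:
  weight(Z=0) = 1/14
  weight(Z=1) = 1/7
Total weight = 1/14 + 1/7 = 3/14
P(Z=0 | obs) = 1/14 / 3/14 = 1/3
P(Z=1 | obs) = 1/7 / 3/14 = 2/3
argmax = 1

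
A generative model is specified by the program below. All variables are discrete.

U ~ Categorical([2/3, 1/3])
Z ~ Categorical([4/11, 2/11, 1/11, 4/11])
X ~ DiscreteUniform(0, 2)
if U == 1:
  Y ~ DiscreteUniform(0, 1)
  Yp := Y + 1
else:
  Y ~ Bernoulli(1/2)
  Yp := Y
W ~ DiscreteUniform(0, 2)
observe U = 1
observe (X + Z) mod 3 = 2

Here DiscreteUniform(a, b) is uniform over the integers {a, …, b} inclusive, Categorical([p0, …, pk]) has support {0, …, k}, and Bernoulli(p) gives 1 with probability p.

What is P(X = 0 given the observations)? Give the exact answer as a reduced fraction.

P(X = 0 | obs) = 1/11

Enumerate traces; 24 have nonzero weight after conditioning:
  (U=1, Z=0, X=2, Y=0, W=0) weight 2/297
  (U=1, Z=0, X=2, Y=0, W=1) weight 2/297
  (U=1, Z=0, X=2, Y=0, W=2) weight 2/297
  (U=1, Z=0, X=2, Y=1, W=0) weight 2/297
  (U=1, Z=0, X=2, Y=1, W=1) weight 2/297
  (U=1, Z=0, X=2, Y=1, W=2) weight 2/297
  (U=1, Z=1, X=1, Y=0, W=0) weight 1/297
  (U=1, Z=1, X=1, Y=0, W=1) weight 1/297
  (U=1, Z=2, X=0, Y=0, W=0) weight 1/594
  … 15 more
Group by X:
  weight(X=0) = 1/99
  weight(X=1) = 2/99
  weight(X=2) = 8/99
Total weight = 1/99 + 2/99 + 8/99 = 1/9
P(X=0 | obs) = 1/99 / 1/9 = 1/11
P(X=1 | obs) = 2/99 / 1/9 = 2/11
P(X=2 | obs) = 8/99 / 1/9 = 8/11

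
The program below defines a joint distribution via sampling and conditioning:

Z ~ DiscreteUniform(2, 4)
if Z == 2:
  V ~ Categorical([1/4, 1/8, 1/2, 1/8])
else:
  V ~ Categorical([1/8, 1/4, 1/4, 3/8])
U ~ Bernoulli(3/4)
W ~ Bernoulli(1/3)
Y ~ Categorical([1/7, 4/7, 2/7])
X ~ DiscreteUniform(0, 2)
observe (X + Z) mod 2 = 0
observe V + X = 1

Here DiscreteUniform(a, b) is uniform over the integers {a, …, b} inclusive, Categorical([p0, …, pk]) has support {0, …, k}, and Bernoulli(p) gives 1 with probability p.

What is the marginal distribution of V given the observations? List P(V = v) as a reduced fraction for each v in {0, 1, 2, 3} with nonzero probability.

Enumerate traces; 36 have nonzero weight after conditioning:
  (Z=2, V=1, U=0, W=0, Y=0, X=0) weight 1/3024
  (Z=2, V=1, U=0, W=0, Y=1, X=0) weight 1/756
  (Z=2, V=1, U=0, W=0, Y=2, X=0) weight 1/1512
  (Z=2, V=1, U=0, W=1, Y=0, X=0) weight 1/6048
  (Z=2, V=1, U=0, W=1, Y=1, X=0) weight 1/1512
  (Z=2, V=1, U=0, W=1, Y=2, X=0) weight 1/3024
  (Z=2, V=1, U=1, W=0, Y=0, X=0) weight 1/1008
  (Z=2, V=1, U=1, W=0, Y=1, X=0) weight 1/252
  (Z=3, V=0, U=0, W=0, Y=0, X=1) weight 1/3024
  … 27 more
Group by V:
  weight(V=0) = 1/72
  weight(V=1) = 1/24
Total weight = 1/72 + 1/24 = 1/18
P(V=0 | obs) = 1/72 / 1/18 = 1/4
P(V=1 | obs) = 1/24 / 1/18 = 3/4

P(V=0) = 1/4, P(V=1) = 3/4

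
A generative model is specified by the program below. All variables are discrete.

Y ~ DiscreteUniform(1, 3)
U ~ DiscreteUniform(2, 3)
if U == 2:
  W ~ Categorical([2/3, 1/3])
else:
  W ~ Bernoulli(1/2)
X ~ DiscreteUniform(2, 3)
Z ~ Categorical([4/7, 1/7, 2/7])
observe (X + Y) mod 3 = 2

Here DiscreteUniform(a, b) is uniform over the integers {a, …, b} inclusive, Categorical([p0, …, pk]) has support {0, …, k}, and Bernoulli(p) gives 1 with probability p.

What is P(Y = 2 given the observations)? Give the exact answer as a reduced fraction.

P(Y = 2 | obs) = 1/2

Enumerate traces; 24 have nonzero weight after conditioning:
  (Y=2, U=2, W=0, X=3, Z=0) weight 2/63
  (Y=2, U=2, W=0, X=3, Z=1) weight 1/126
  (Y=2, U=2, W=0, X=3, Z=2) weight 1/63
  (Y=2, U=2, W=1, X=3, Z=0) weight 1/63
  (Y=2, U=2, W=1, X=3, Z=1) weight 1/252
  (Y=2, U=2, W=1, X=3, Z=2) weight 1/126
  (Y=2, U=3, W=0, X=3, Z=0) weight 1/42
  (Y=2, U=3, W=0, X=3, Z=1) weight 1/168
  (Y=3, U=2, W=0, X=2, Z=0) weight 2/63
  … 15 more
Group by Y:
  weight(Y=2) = 1/6
  weight(Y=3) = 1/6
Total weight = 1/6 + 1/6 = 1/3
P(Y=2 | obs) = 1/6 / 1/3 = 1/2
P(Y=3 | obs) = 1/6 / 1/3 = 1/2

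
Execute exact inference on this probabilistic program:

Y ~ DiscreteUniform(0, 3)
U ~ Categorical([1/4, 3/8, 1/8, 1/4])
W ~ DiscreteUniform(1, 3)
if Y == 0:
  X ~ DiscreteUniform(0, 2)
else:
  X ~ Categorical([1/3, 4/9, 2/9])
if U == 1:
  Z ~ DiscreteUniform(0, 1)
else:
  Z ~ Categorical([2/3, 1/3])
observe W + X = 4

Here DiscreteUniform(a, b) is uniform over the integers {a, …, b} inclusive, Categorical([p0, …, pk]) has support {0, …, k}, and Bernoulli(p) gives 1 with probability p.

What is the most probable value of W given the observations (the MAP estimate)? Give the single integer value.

Enumerate traces; 64 have nonzero weight after conditioning:
  (Y=0, U=0, W=2, X=2, Z=0) weight 1/216
  (Y=0, U=0, W=2, X=2, Z=1) weight 1/432
  (Y=0, U=0, W=3, X=1, Z=0) weight 1/216
  (Y=0, U=0, W=3, X=1, Z=1) weight 1/432
  (Y=0, U=1, W=2, X=2, Z=0) weight 1/192
  (Y=0, U=1, W=2, X=2, Z=1) weight 1/192
  (Y=0, U=1, W=3, X=1, Z=0) weight 1/192
  (Y=0, U=1, W=3, X=1, Z=1) weight 1/192
  … 56 more
Group by W:
  weight(W=2) = 1/12
  weight(W=3) = 5/36
Total weight = 1/12 + 5/36 = 2/9
P(W=2 | obs) = 1/12 / 2/9 = 3/8
P(W=3 | obs) = 5/36 / 2/9 = 5/8
argmax = 3

argmax_v P(W = v | obs) = 3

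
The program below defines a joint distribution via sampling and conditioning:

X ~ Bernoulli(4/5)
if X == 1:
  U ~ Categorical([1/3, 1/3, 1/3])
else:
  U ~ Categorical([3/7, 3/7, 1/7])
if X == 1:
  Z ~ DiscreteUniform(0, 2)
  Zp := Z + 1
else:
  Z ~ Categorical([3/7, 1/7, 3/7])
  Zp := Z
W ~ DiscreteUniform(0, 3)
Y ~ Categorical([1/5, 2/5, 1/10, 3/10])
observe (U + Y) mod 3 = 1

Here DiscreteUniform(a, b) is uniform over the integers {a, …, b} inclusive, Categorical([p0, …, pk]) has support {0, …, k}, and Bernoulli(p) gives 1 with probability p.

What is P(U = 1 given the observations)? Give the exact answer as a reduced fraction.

Enumerate traces; 96 have nonzero weight after conditioning:
  (X=0, U=0, Z=0, W=0, Y=1) weight 9/2450
  (X=0, U=0, Z=0, W=1, Y=1) weight 9/2450
  (X=0, U=0, Z=0, W=2, Y=1) weight 9/2450
  (X=0, U=0, Z=0, W=3, Y=1) weight 9/2450
  (X=0, U=0, Z=1, W=0, Y=1) weight 3/2450
  (X=0, U=0, Z=1, W=1, Y=1) weight 3/2450
  (X=0, U=0, Z=1, W=2, Y=1) weight 3/2450
  (X=0, U=0, Z=1, W=3, Y=1) weight 3/2450
  (X=0, U=1, Z=0, W=0, Y=0) weight 9/4900
  (X=0, U=2, Z=0, W=0, Y=2) weight 3/9800
  … 86 more
Group by U:
  weight(U=0) = 74/525
  weight(U=1) = 37/210
  weight(U=2) = 31/1050
Total weight = 74/525 + 37/210 + 31/1050 = 26/75
P(U=0 | obs) = 74/525 / 26/75 = 37/91
P(U=1 | obs) = 37/210 / 26/75 = 185/364
P(U=2 | obs) = 31/1050 / 26/75 = 31/364

P(U = 1 | obs) = 185/364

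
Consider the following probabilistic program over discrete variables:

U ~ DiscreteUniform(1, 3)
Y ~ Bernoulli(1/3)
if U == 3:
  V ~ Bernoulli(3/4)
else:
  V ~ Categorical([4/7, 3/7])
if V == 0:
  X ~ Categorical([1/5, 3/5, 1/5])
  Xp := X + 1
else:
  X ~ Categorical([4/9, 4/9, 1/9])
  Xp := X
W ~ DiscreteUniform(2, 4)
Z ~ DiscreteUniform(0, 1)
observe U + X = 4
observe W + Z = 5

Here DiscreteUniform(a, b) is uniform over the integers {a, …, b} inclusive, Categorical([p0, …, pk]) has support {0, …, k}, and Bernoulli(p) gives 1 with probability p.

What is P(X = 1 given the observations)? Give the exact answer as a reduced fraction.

P(X = 1 | obs) = 203/271

Enumerate traces; 8 have nonzero weight after conditioning:
  (U=2, Y=0, V=0, X=2, W=4, Z=1) weight 4/945
  (U=2, Y=0, V=1, X=2, W=4, Z=1) weight 1/567
  (U=2, Y=1, V=0, X=2, W=4, Z=1) weight 2/945
  (U=2, Y=1, V=1, X=2, W=4, Z=1) weight 1/1134
  (U=3, Y=0, V=0, X=1, W=4, Z=1) weight 1/180
  (U=3, Y=0, V=1, X=1, W=4, Z=1) weight 1/81
  (U=3, Y=1, V=0, X=1, W=4, Z=1) weight 1/360
  (U=3, Y=1, V=1, X=1, W=4, Z=1) weight 1/162
Group by X:
  weight(X=1) = 29/1080
  weight(X=2) = 17/1890
Total weight = 29/1080 + 17/1890 = 271/7560
P(X=1 | obs) = 29/1080 / 271/7560 = 203/271
P(X=2 | obs) = 17/1890 / 271/7560 = 68/271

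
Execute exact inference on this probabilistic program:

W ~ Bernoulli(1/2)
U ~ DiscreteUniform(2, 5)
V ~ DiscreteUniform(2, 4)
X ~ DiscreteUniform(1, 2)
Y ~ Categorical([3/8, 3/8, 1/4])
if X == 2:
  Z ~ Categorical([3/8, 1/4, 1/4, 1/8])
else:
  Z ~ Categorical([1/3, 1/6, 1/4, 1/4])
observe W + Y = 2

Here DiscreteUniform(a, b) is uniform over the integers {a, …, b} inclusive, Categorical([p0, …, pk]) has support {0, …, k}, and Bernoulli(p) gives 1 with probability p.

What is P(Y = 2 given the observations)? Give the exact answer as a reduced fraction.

P(Y = 2 | obs) = 2/5

Enumerate traces; 192 have nonzero weight after conditioning:
  (W=0, U=2, V=2, X=1, Y=2, Z=0) weight 1/576
  (W=0, U=2, V=2, X=1, Y=2, Z=1) weight 1/1152
  (W=0, U=2, V=2, X=1, Y=2, Z=2) weight 1/768
  (W=0, U=2, V=2, X=1, Y=2, Z=3) weight 1/768
  (W=0, U=2, V=2, X=2, Y=2, Z=0) weight 1/512
  (W=0, U=2, V=2, X=2, Y=2, Z=1) weight 1/768
  (W=0, U=2, V=2, X=2, Y=2, Z=2) weight 1/768
  (W=0, U=2, V=2, X=2, Y=2, Z=3) weight 1/1536
  (W=1, U=2, V=2, X=1, Y=1, Z=0) weight 1/384
  … 183 more
Group by Y:
  weight(Y=1) = 3/16
  weight(Y=2) = 1/8
Total weight = 3/16 + 1/8 = 5/16
P(Y=1 | obs) = 3/16 / 5/16 = 3/5
P(Y=2 | obs) = 1/8 / 5/16 = 2/5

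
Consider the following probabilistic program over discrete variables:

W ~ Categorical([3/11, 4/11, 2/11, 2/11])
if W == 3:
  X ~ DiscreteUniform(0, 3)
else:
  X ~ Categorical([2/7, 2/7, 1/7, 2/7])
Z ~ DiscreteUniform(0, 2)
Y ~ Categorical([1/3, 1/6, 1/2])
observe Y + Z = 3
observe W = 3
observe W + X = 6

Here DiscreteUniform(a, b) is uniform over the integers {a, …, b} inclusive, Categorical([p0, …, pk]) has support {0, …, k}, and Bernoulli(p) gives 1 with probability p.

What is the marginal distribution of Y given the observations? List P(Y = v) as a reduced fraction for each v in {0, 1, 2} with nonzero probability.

P(Y=1) = 1/4, P(Y=2) = 3/4

Enumerate traces; 2 have nonzero weight after conditioning:
  (W=3, X=3, Z=1, Y=2) weight 1/132
  (W=3, X=3, Z=2, Y=1) weight 1/396
Group by Y:
  weight(Y=1) = 1/396
  weight(Y=2) = 1/132
Total weight = 1/396 + 1/132 = 1/99
P(Y=1 | obs) = 1/396 / 1/99 = 1/4
P(Y=2 | obs) = 1/132 / 1/99 = 3/4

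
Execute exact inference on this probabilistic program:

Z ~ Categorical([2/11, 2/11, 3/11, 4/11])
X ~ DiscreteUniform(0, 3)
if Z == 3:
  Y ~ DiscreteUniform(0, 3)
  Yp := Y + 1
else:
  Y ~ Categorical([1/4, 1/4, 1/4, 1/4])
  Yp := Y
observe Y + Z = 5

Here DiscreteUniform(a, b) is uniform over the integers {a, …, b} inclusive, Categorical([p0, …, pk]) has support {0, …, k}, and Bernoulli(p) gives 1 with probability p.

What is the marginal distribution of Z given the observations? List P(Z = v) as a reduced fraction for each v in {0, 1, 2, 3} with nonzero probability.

Enumerate traces; 8 have nonzero weight after conditioning:
  (Z=2, X=0, Y=3) weight 3/176
  (Z=2, X=1, Y=3) weight 3/176
  (Z=2, X=2, Y=3) weight 3/176
  (Z=2, X=3, Y=3) weight 3/176
  (Z=3, X=0, Y=2) weight 1/44
  (Z=3, X=1, Y=2) weight 1/44
  (Z=3, X=2, Y=2) weight 1/44
  (Z=3, X=3, Y=2) weight 1/44
Group by Z:
  weight(Z=2) = 3/44
  weight(Z=3) = 1/11
Total weight = 3/44 + 1/11 = 7/44
P(Z=2 | obs) = 3/44 / 7/44 = 3/7
P(Z=3 | obs) = 1/11 / 7/44 = 4/7

P(Z=2) = 3/7, P(Z=3) = 4/7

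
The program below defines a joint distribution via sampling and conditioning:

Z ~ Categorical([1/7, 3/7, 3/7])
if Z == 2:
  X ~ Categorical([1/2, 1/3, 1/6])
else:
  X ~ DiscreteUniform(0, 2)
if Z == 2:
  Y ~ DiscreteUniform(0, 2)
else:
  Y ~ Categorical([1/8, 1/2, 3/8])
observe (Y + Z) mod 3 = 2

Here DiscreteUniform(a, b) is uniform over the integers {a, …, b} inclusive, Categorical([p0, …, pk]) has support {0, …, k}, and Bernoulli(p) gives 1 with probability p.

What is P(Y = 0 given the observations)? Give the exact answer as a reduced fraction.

Enumerate traces; 9 have nonzero weight after conditioning:
  (Z=0, X=0, Y=2) weight 1/56
  (Z=0, X=1, Y=2) weight 1/56
  (Z=0, X=2, Y=2) weight 1/56
  (Z=1, X=0, Y=1) weight 1/14
  (Z=1, X=1, Y=1) weight 1/14
  (Z=1, X=2, Y=1) weight 1/14
  (Z=2, X=0, Y=0) weight 1/14
  (Z=2, X=1, Y=0) weight 1/21
  … 1 more
Group by Y:
  weight(Y=0) = 1/7
  weight(Y=1) = 3/14
  weight(Y=2) = 3/56
Total weight = 1/7 + 3/14 + 3/56 = 23/56
P(Y=0 | obs) = 1/7 / 23/56 = 8/23
P(Y=1 | obs) = 3/14 / 23/56 = 12/23
P(Y=2 | obs) = 3/56 / 23/56 = 3/23

P(Y = 0 | obs) = 8/23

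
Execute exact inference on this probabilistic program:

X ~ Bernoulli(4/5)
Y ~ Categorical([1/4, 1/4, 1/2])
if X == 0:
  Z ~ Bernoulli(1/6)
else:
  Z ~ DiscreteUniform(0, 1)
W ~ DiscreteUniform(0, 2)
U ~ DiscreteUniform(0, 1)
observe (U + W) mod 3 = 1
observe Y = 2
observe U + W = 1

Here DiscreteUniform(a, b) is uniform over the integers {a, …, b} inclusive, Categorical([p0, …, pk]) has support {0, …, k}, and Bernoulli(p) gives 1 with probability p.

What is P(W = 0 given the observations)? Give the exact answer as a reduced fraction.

Enumerate traces; 8 have nonzero weight after conditioning:
  (X=0, Y=2, Z=0, W=0, U=1) weight 1/72
  (X=0, Y=2, Z=0, W=1, U=0) weight 1/72
  (X=0, Y=2, Z=1, W=0, U=1) weight 1/360
  (X=0, Y=2, Z=1, W=1, U=0) weight 1/360
  (X=1, Y=2, Z=0, W=0, U=1) weight 1/30
  (X=1, Y=2, Z=0, W=1, U=0) weight 1/30
  (X=1, Y=2, Z=1, W=0, U=1) weight 1/30
  (X=1, Y=2, Z=1, W=1, U=0) weight 1/30
Group by W:
  weight(W=0) = 1/12
  weight(W=1) = 1/12
Total weight = 1/12 + 1/12 = 1/6
P(W=0 | obs) = 1/12 / 1/6 = 1/2
P(W=1 | obs) = 1/12 / 1/6 = 1/2

P(W = 0 | obs) = 1/2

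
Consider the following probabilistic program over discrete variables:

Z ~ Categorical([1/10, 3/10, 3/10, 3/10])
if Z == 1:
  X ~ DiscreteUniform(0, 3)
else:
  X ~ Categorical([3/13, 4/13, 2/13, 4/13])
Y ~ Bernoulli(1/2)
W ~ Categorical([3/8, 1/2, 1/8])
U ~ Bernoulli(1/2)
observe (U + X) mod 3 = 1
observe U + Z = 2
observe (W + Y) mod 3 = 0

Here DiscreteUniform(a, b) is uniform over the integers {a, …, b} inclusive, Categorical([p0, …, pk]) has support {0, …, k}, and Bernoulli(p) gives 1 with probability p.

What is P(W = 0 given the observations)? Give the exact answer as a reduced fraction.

Enumerate traces; 6 have nonzero weight after conditioning:
  (Z=1, X=0, Y=0, W=0, U=1) weight 9/1280
  (Z=1, X=0, Y=1, W=2, U=1) weight 3/1280
  (Z=1, X=3, Y=0, W=0, U=1) weight 9/1280
  (Z=1, X=3, Y=1, W=2, U=1) weight 3/1280
  (Z=2, X=1, Y=0, W=0, U=0) weight 9/1040
  (Z=2, X=1, Y=1, W=2, U=0) weight 3/1040
Group by W:
  weight(W=0) = 189/8320
  weight(W=2) = 63/8320
Total weight = 189/8320 + 63/8320 = 63/2080
P(W=0 | obs) = 189/8320 / 63/2080 = 3/4
P(W=2 | obs) = 63/8320 / 63/2080 = 1/4

P(W = 0 | obs) = 3/4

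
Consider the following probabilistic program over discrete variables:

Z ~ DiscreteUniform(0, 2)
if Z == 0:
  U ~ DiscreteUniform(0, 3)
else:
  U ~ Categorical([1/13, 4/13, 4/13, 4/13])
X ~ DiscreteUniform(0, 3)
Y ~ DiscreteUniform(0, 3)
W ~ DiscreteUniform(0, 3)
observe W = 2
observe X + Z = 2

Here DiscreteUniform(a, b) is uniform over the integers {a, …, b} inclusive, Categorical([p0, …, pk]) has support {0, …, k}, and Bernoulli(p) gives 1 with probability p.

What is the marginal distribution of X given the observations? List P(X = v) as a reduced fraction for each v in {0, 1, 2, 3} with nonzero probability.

P(X=0) = 1/3, P(X=1) = 1/3, P(X=2) = 1/3

Enumerate traces; 48 have nonzero weight after conditioning:
  (Z=0, U=0, X=2, Y=0, W=2) weight 1/768
  (Z=0, U=0, X=2, Y=1, W=2) weight 1/768
  (Z=0, U=0, X=2, Y=2, W=2) weight 1/768
  (Z=0, U=0, X=2, Y=3, W=2) weight 1/768
  (Z=0, U=1, X=2, Y=0, W=2) weight 1/768
  (Z=0, U=1, X=2, Y=1, W=2) weight 1/768
  (Z=0, U=1, X=2, Y=2, W=2) weight 1/768
  (Z=0, U=1, X=2, Y=3, W=2) weight 1/768
  (Z=1, U=0, X=1, Y=0, W=2) weight 1/2496
  (Z=2, U=0, X=0, Y=0, W=2) weight 1/2496
  … 38 more
Group by X:
  weight(X=0) = 1/48
  weight(X=1) = 1/48
  weight(X=2) = 1/48
Total weight = 1/48 + 1/48 + 1/48 = 1/16
P(X=0 | obs) = 1/48 / 1/16 = 1/3
P(X=1 | obs) = 1/48 / 1/16 = 1/3
P(X=2 | obs) = 1/48 / 1/16 = 1/3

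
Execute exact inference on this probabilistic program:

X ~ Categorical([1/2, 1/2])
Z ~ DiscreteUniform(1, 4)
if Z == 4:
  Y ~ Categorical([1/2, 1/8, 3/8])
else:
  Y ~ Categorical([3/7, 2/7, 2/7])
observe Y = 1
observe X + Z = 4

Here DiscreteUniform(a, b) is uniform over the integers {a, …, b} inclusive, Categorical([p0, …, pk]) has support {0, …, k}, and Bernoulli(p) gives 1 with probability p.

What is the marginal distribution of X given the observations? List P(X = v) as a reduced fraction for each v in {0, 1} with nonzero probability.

Enumerate traces; 2 have nonzero weight after conditioning:
  (X=0, Z=4, Y=1) weight 1/64
  (X=1, Z=3, Y=1) weight 1/28
Group by X:
  weight(X=0) = 1/64
  weight(X=1) = 1/28
Total weight = 1/64 + 1/28 = 23/448
P(X=0 | obs) = 1/64 / 23/448 = 7/23
P(X=1 | obs) = 1/28 / 23/448 = 16/23

P(X=0) = 7/23, P(X=1) = 16/23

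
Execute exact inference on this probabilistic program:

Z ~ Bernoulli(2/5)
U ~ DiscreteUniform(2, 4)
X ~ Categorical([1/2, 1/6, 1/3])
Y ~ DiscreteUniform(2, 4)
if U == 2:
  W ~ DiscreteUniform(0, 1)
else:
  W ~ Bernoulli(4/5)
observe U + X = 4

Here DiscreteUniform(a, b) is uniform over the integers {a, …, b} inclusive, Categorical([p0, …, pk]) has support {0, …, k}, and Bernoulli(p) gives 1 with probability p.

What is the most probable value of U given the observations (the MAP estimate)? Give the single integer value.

argmax_v P(U = v | obs) = 4

Enumerate traces; 36 have nonzero weight after conditioning:
  (Z=0, U=2, X=2, Y=2, W=0) weight 1/90
  (Z=0, U=2, X=2, Y=2, W=1) weight 1/90
  (Z=0, U=2, X=2, Y=3, W=0) weight 1/90
  (Z=0, U=2, X=2, Y=3, W=1) weight 1/90
  (Z=0, U=2, X=2, Y=4, W=0) weight 1/90
  (Z=0, U=2, X=2, Y=4, W=1) weight 1/90
  (Z=0, U=3, X=1, Y=2, W=0) weight 1/450
  (Z=0, U=3, X=1, Y=2, W=1) weight 2/225
  (Z=0, U=4, X=0, Y=2, W=0) weight 1/150
  … 27 more
Group by U:
  weight(U=2) = 1/9
  weight(U=3) = 1/18
  weight(U=4) = 1/6
Total weight = 1/9 + 1/18 + 1/6 = 1/3
P(U=2 | obs) = 1/9 / 1/3 = 1/3
P(U=3 | obs) = 1/18 / 1/3 = 1/6
P(U=4 | obs) = 1/6 / 1/3 = 1/2
argmax = 4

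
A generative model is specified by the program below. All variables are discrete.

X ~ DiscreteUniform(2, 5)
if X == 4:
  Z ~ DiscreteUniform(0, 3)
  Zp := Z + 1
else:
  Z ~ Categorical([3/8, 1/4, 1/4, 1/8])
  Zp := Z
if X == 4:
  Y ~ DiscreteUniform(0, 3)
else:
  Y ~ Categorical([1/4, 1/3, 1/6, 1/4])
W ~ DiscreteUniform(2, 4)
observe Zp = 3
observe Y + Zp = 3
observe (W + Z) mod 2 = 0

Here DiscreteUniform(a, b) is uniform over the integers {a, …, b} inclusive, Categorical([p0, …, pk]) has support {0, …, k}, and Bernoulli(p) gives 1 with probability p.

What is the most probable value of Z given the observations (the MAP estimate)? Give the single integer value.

argmax_v P(Z = v | obs) = 2

Enumerate traces; 5 have nonzero weight after conditioning:
  (X=2, Z=3, Y=0, W=3) weight 1/384
  (X=3, Z=3, Y=0, W=3) weight 1/384
  (X=4, Z=2, Y=0, W=2) weight 1/192
  (X=4, Z=2, Y=0, W=4) weight 1/192
  (X=5, Z=3, Y=0, W=3) weight 1/384
Group by Z:
  weight(Z=2) = 1/96
  weight(Z=3) = 1/128
Total weight = 1/96 + 1/128 = 7/384
P(Z=2 | obs) = 1/96 / 7/384 = 4/7
P(Z=3 | obs) = 1/128 / 7/384 = 3/7
argmax = 2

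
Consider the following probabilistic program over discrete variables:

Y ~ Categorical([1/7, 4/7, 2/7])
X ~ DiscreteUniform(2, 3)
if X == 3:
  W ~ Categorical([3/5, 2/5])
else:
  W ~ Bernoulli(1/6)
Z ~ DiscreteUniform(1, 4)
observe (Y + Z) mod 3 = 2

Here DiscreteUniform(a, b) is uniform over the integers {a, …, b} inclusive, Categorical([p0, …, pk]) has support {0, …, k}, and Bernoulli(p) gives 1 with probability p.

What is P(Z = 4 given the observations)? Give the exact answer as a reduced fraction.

Enumerate traces; 16 have nonzero weight after conditioning:
  (Y=0, X=2, W=0, Z=2) weight 5/336
  (Y=0, X=2, W=1, Z=2) weight 1/336
  (Y=0, X=3, W=0, Z=2) weight 3/280
  (Y=0, X=3, W=1, Z=2) weight 1/140
  (Y=1, X=2, W=0, Z=1) weight 5/84
  (Y=1, X=2, W=0, Z=4) weight 5/84
  (Y=1, X=2, W=1, Z=1) weight 1/84
  (Y=1, X=2, W=1, Z=4) weight 1/84
  (Y=2, X=2, W=0, Z=3) weight 5/168
  … 7 more
Group by Z:
  weight(Z=1) = 1/7
  weight(Z=2) = 1/28
  weight(Z=3) = 1/14
  weight(Z=4) = 1/7
Total weight = 1/7 + 1/28 + 1/14 + 1/7 = 11/28
P(Z=1 | obs) = 1/7 / 11/28 = 4/11
P(Z=2 | obs) = 1/28 / 11/28 = 1/11
P(Z=3 | obs) = 1/14 / 11/28 = 2/11
P(Z=4 | obs) = 1/7 / 11/28 = 4/11

P(Z = 4 | obs) = 4/11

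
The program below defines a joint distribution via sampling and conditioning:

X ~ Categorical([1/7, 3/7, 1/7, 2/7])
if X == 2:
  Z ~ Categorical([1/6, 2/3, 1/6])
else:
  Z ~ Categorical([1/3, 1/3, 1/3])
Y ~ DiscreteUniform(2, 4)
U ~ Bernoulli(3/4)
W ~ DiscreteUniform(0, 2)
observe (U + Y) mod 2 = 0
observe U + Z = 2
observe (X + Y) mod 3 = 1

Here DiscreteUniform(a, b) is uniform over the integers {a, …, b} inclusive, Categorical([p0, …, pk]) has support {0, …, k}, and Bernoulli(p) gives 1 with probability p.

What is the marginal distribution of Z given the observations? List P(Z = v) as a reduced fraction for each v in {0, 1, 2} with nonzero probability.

Enumerate traces; 12 have nonzero weight after conditioning:
  (X=0, Z=2, Y=4, U=0, W=0) weight 1/756
  (X=0, Z=2, Y=4, U=0, W=1) weight 1/756
  (X=0, Z=2, Y=4, U=0, W=2) weight 1/756
  (X=1, Z=1, Y=3, U=1, W=0) weight 1/84
  (X=1, Z=1, Y=3, U=1, W=1) weight 1/84
  (X=1, Z=1, Y=3, U=1, W=2) weight 1/84
  (X=2, Z=2, Y=2, U=0, W=0) weight 1/1512
  (X=2, Z=2, Y=2, U=0, W=1) weight 1/1512
  … 4 more
Group by Z:
  weight(Z=1) = 1/28
  weight(Z=2) = 1/72
Total weight = 1/28 + 1/72 = 25/504
P(Z=1 | obs) = 1/28 / 25/504 = 18/25
P(Z=2 | obs) = 1/72 / 25/504 = 7/25

P(Z=1) = 18/25, P(Z=2) = 7/25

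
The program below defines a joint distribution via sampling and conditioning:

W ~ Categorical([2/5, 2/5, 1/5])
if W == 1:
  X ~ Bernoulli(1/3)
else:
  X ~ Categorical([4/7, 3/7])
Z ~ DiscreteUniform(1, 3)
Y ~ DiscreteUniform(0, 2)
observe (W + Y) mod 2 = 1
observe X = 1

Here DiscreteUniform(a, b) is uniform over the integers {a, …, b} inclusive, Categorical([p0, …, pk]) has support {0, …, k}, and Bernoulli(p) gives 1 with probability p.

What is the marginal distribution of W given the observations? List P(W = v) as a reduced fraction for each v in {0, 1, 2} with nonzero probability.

P(W=0) = 18/55, P(W=1) = 28/55, P(W=2) = 9/55

Enumerate traces; 12 have nonzero weight after conditioning:
  (W=0, X=1, Z=1, Y=1) weight 2/105
  (W=0, X=1, Z=2, Y=1) weight 2/105
  (W=0, X=1, Z=3, Y=1) weight 2/105
  (W=1, X=1, Z=1, Y=0) weight 2/135
  (W=1, X=1, Z=1, Y=2) weight 2/135
  (W=1, X=1, Z=2, Y=0) weight 2/135
  (W=1, X=1, Z=2, Y=2) weight 2/135
  (W=1, X=1, Z=3, Y=0) weight 2/135
  (W=2, X=1, Z=1, Y=1) weight 1/105
  … 3 more
Group by W:
  weight(W=0) = 2/35
  weight(W=1) = 4/45
  weight(W=2) = 1/35
Total weight = 2/35 + 4/45 + 1/35 = 11/63
P(W=0 | obs) = 2/35 / 11/63 = 18/55
P(W=1 | obs) = 4/45 / 11/63 = 28/55
P(W=2 | obs) = 1/35 / 11/63 = 9/55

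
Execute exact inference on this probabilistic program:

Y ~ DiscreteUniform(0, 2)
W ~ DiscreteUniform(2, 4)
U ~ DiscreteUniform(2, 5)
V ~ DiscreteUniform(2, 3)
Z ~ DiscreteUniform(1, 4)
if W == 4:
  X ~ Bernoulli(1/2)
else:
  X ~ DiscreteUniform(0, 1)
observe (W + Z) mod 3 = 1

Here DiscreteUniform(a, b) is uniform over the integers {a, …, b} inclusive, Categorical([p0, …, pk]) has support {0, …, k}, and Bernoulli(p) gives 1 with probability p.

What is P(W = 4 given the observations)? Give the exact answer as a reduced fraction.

Enumerate traces; 192 have nonzero weight after conditioning:
  (Y=0, W=2, U=2, V=2, Z=2, X=0) weight 1/576
  (Y=0, W=2, U=2, V=2, Z=2, X=1) weight 1/576
  (Y=0, W=2, U=2, V=3, Z=2, X=0) weight 1/576
  (Y=0, W=2, U=2, V=3, Z=2, X=1) weight 1/576
  (Y=0, W=2, U=3, V=2, Z=2, X=0) weight 1/576
  (Y=0, W=2, U=3, V=2, Z=2, X=1) weight 1/576
  (Y=0, W=2, U=3, V=3, Z=2, X=0) weight 1/576
  (Y=0, W=2, U=3, V=3, Z=2, X=1) weight 1/576
  (Y=0, W=3, U=2, V=2, Z=1, X=0) weight 1/576
  (Y=0, W=4, U=2, V=2, Z=3, X=0) weight 1/576
  … 182 more
Group by W:
  weight(W=2) = 1/12
  weight(W=3) = 1/6
  weight(W=4) = 1/12
Total weight = 1/12 + 1/6 + 1/12 = 1/3
P(W=2 | obs) = 1/12 / 1/3 = 1/4
P(W=3 | obs) = 1/6 / 1/3 = 1/2
P(W=4 | obs) = 1/12 / 1/3 = 1/4

P(W = 4 | obs) = 1/4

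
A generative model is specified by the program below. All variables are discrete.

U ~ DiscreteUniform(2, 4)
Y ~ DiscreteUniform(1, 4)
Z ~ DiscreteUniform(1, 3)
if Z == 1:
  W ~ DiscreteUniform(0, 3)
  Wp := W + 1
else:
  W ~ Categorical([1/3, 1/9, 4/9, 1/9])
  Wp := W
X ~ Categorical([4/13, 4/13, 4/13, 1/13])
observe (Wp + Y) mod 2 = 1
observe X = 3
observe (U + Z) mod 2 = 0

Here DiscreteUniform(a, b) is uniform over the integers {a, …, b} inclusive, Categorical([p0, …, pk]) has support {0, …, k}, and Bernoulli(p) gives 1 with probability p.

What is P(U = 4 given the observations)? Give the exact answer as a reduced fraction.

Enumerate traces; 32 have nonzero weight after conditioning:
  (U=2, Y=1, Z=2, W=0, X=3) weight 1/1404
  (U=2, Y=1, Z=2, W=2, X=3) weight 1/1053
  (U=2, Y=2, Z=2, W=1, X=3) weight 1/4212
  (U=2, Y=2, Z=2, W=3, X=3) weight 1/4212
  (U=2, Y=3, Z=2, W=0, X=3) weight 1/1404
  (U=2, Y=3, Z=2, W=2, X=3) weight 1/1053
  (U=2, Y=4, Z=2, W=1, X=3) weight 1/4212
  (U=2, Y=4, Z=2, W=3, X=3) weight 1/4212
  (U=3, Y=1, Z=1, W=1, X=3) weight 1/1872
  (U=4, Y=1, Z=2, W=0, X=3) weight 1/1404
  … 22 more
Group by U:
  weight(U=2) = 1/234
  weight(U=3) = 1/117
  weight(U=4) = 1/234
Total weight = 1/234 + 1/117 + 1/234 = 2/117
P(U=2 | obs) = 1/234 / 2/117 = 1/4
P(U=3 | obs) = 1/117 / 2/117 = 1/2
P(U=4 | obs) = 1/234 / 2/117 = 1/4

P(U = 4 | obs) = 1/4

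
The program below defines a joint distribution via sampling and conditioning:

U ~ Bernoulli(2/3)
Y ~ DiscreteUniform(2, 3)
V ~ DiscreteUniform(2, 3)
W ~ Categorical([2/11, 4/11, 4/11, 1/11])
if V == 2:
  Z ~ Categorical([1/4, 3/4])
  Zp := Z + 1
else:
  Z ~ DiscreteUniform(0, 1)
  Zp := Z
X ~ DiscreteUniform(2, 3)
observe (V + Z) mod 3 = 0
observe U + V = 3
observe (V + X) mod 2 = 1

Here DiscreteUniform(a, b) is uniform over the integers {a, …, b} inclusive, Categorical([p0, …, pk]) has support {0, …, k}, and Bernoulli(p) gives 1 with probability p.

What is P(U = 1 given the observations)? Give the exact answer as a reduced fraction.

P(U = 1 | obs) = 3/4

Enumerate traces; 16 have nonzero weight after conditioning:
  (U=0, Y=2, V=3, W=0, Z=0, X=2) weight 1/264
  (U=0, Y=2, V=3, W=1, Z=0, X=2) weight 1/132
  (U=0, Y=2, V=3, W=2, Z=0, X=2) weight 1/132
  (U=0, Y=2, V=3, W=3, Z=0, X=2) weight 1/528
  (U=0, Y=3, V=3, W=0, Z=0, X=2) weight 1/264
  (U=0, Y=3, V=3, W=1, Z=0, X=2) weight 1/132
  (U=0, Y=3, V=3, W=2, Z=0, X=2) weight 1/132
  (U=0, Y=3, V=3, W=3, Z=0, X=2) weight 1/528
  (U=1, Y=2, V=2, W=0, Z=1, X=3) weight 1/88
  … 7 more
Group by U:
  weight(U=0) = 1/24
  weight(U=1) = 1/8
Total weight = 1/24 + 1/8 = 1/6
P(U=0 | obs) = 1/24 / 1/6 = 1/4
P(U=1 | obs) = 1/8 / 1/6 = 3/4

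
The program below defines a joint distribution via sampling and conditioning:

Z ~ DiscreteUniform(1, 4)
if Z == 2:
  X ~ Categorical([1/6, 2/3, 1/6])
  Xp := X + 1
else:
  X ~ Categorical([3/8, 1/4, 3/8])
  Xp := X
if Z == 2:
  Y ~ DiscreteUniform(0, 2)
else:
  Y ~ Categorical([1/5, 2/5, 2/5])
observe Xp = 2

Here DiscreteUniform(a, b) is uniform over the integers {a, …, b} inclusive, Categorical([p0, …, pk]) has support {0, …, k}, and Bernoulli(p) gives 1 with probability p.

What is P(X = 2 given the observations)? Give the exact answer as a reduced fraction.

Enumerate traces; 12 have nonzero weight after conditioning:
  (Z=1, X=2, Y=0) weight 3/160
  (Z=1, X=2, Y=1) weight 3/80
  (Z=1, X=2, Y=2) weight 3/80
  (Z=2, X=1, Y=0) weight 1/18
  (Z=2, X=1, Y=1) weight 1/18
  (Z=2, X=1, Y=2) weight 1/18
  (Z=3, X=2, Y=0) weight 3/160
  (Z=3, X=2, Y=1) weight 3/80
  … 4 more
Group by X:
  weight(X=1) = 1/6
  weight(X=2) = 9/32
Total weight = 1/6 + 9/32 = 43/96
P(X=1 | obs) = 1/6 / 43/96 = 16/43
P(X=2 | obs) = 9/32 / 43/96 = 27/43

P(X = 2 | obs) = 27/43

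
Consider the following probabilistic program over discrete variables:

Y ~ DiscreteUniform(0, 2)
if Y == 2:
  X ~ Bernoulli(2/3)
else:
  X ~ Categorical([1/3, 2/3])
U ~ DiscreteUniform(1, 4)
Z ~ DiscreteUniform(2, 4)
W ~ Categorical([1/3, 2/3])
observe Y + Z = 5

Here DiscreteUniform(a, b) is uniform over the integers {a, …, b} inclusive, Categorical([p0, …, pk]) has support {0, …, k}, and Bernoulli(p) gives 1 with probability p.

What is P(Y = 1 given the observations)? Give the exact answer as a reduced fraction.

Enumerate traces; 32 have nonzero weight after conditioning:
  (Y=1, X=0, U=1, Z=4, W=0) weight 1/324
  (Y=1, X=0, U=1, Z=4, W=1) weight 1/162
  (Y=1, X=0, U=2, Z=4, W=0) weight 1/324
  (Y=1, X=0, U=2, Z=4, W=1) weight 1/162
  (Y=1, X=0, U=3, Z=4, W=0) weight 1/324
  (Y=1, X=0, U=3, Z=4, W=1) weight 1/162
  (Y=1, X=0, U=4, Z=4, W=0) weight 1/324
  (Y=1, X=0, U=4, Z=4, W=1) weight 1/162
  (Y=2, X=0, U=1, Z=3, W=0) weight 1/324
  … 23 more
Group by Y:
  weight(Y=1) = 1/9
  weight(Y=2) = 1/9
Total weight = 1/9 + 1/9 = 2/9
P(Y=1 | obs) = 1/9 / 2/9 = 1/2
P(Y=2 | obs) = 1/9 / 2/9 = 1/2

P(Y = 1 | obs) = 1/2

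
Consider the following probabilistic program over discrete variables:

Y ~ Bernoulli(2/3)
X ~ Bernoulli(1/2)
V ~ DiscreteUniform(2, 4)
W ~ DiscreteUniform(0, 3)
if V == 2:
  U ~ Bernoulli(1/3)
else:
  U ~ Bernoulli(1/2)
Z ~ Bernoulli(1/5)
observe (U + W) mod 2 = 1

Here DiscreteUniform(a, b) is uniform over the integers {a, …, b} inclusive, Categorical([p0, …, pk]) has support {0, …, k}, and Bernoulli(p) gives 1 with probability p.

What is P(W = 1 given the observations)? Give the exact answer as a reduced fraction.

P(W = 1 | obs) = 5/18

Enumerate traces; 96 have nonzero weight after conditioning:
  (Y=0, X=0, V=2, W=0, U=1, Z=0) weight 1/270
  (Y=0, X=0, V=2, W=0, U=1, Z=1) weight 1/1080
  (Y=0, X=0, V=2, W=1, U=0, Z=0) weight 1/135
  (Y=0, X=0, V=2, W=1, U=0, Z=1) weight 1/540
  (Y=0, X=0, V=2, W=2, U=1, Z=0) weight 1/270
  (Y=0, X=0, V=2, W=2, U=1, Z=1) weight 1/1080
  (Y=0, X=0, V=2, W=3, U=0, Z=0) weight 1/135
  (Y=0, X=0, V=2, W=3, U=0, Z=1) weight 1/540
  … 88 more
Group by W:
  weight(W=0) = 1/9
  weight(W=1) = 5/36
  weight(W=2) = 1/9
  weight(W=3) = 5/36
Total weight = 1/9 + 5/36 + 1/9 + 5/36 = 1/2
P(W=0 | obs) = 1/9 / 1/2 = 2/9
P(W=1 | obs) = 5/36 / 1/2 = 5/18
P(W=2 | obs) = 1/9 / 1/2 = 2/9
P(W=3 | obs) = 5/36 / 1/2 = 5/18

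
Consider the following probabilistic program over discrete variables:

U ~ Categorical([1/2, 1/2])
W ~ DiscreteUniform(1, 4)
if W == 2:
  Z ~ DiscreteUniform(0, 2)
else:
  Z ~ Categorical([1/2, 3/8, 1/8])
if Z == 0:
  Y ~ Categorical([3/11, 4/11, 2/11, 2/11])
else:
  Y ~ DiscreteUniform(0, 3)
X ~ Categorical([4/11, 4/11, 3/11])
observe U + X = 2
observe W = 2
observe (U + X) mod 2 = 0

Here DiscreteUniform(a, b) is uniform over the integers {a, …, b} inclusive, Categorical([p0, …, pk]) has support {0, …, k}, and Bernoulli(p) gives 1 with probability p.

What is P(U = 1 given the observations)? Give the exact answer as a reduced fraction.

Enumerate traces; 24 have nonzero weight after conditioning:
  (U=0, W=2, Z=0, Y=0, X=2) weight 3/968
  (U=0, W=2, Z=0, Y=1, X=2) weight 1/242
  (U=0, W=2, Z=0, Y=2, X=2) weight 1/484
  (U=0, W=2, Z=0, Y=3, X=2) weight 1/484
  (U=0, W=2, Z=1, Y=0, X=2) weight 1/352
  (U=0, W=2, Z=1, Y=1, X=2) weight 1/352
  (U=0, W=2, Z=1, Y=2, X=2) weight 1/352
  (U=0, W=2, Z=1, Y=3, X=2) weight 1/352
  (U=1, W=2, Z=0, Y=0, X=1) weight 1/242
  … 15 more
Group by U:
  weight(U=0) = 3/88
  weight(U=1) = 1/22
Total weight = 3/88 + 1/22 = 7/88
P(U=0 | obs) = 3/88 / 7/88 = 3/7
P(U=1 | obs) = 1/22 / 7/88 = 4/7

P(U = 1 | obs) = 4/7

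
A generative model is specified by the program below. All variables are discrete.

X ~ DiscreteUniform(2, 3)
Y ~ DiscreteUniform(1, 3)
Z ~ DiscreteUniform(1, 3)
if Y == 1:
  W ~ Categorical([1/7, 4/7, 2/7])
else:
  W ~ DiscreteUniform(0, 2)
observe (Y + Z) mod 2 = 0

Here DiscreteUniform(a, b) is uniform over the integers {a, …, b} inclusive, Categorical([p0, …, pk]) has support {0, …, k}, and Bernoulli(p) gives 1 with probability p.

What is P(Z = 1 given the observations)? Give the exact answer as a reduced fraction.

Enumerate traces; 30 have nonzero weight after conditioning:
  (X=2, Y=1, Z=1, W=0) weight 1/126
  (X=2, Y=1, Z=1, W=1) weight 2/63
  (X=2, Y=1, Z=1, W=2) weight 1/63
  (X=2, Y=1, Z=3, W=0) weight 1/126
  (X=2, Y=1, Z=3, W=1) weight 2/63
  (X=2, Y=1, Z=3, W=2) weight 1/63
  (X=2, Y=2, Z=2, W=0) weight 1/54
  (X=2, Y=2, Z=2, W=1) weight 1/54
  … 22 more
Group by Z:
  weight(Z=1) = 2/9
  weight(Z=2) = 1/9
  weight(Z=3) = 2/9
Total weight = 2/9 + 1/9 + 2/9 = 5/9
P(Z=1 | obs) = 2/9 / 5/9 = 2/5
P(Z=2 | obs) = 1/9 / 5/9 = 1/5
P(Z=3 | obs) = 2/9 / 5/9 = 2/5

P(Z = 1 | obs) = 2/5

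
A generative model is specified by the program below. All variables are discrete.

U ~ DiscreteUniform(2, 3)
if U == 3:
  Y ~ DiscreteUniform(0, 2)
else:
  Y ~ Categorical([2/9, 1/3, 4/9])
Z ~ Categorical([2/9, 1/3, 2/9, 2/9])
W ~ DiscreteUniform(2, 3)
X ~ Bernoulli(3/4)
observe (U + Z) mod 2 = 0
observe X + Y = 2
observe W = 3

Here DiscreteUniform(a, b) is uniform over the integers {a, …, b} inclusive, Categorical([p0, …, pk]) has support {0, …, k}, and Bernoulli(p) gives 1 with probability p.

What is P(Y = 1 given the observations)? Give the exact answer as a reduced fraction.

P(Y = 1 | obs) = 81/112

Enumerate traces; 8 have nonzero weight after conditioning:
  (U=2, Y=1, Z=0, W=3, X=1) weight 1/72
  (U=2, Y=1, Z=2, W=3, X=1) weight 1/72
  (U=2, Y=2, Z=0, W=3, X=0) weight 1/162
  (U=2, Y=2, Z=2, W=3, X=0) weight 1/162
  (U=3, Y=1, Z=1, W=3, X=1) weight 1/48
  (U=3, Y=1, Z=3, W=3, X=1) weight 1/72
  (U=3, Y=2, Z=1, W=3, X=0) weight 1/144
  (U=3, Y=2, Z=3, W=3, X=0) weight 1/216
Group by Y:
  weight(Y=1) = 1/16
  weight(Y=2) = 31/1296
Total weight = 1/16 + 31/1296 = 7/81
P(Y=1 | obs) = 1/16 / 7/81 = 81/112
P(Y=2 | obs) = 31/1296 / 7/81 = 31/112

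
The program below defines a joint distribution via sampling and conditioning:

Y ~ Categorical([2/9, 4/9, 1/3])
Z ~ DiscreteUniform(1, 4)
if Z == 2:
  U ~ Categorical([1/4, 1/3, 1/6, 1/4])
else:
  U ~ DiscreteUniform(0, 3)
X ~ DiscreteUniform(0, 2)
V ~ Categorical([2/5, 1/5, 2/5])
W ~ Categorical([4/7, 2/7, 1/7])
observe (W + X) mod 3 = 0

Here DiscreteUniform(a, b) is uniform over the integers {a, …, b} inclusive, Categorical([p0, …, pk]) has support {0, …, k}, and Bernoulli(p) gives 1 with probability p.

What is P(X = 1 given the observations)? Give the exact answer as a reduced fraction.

Enumerate traces; 432 have nonzero weight after conditioning:
  (Y=0, Z=1, U=0, X=0, V=0, W=0) weight 1/945
  (Y=0, Z=1, U=0, X=0, V=1, W=0) weight 1/1890
  (Y=0, Z=1, U=0, X=0, V=2, W=0) weight 1/945
  (Y=0, Z=1, U=0, X=1, V=0, W=2) weight 1/3780
  (Y=0, Z=1, U=0, X=1, V=1, W=2) weight 1/7560
  (Y=0, Z=1, U=0, X=1, V=2, W=2) weight 1/3780
  (Y=0, Z=1, U=0, X=2, V=0, W=1) weight 1/1890
  (Y=0, Z=1, U=0, X=2, V=1, W=1) weight 1/3780
  … 424 more
Group by X:
  weight(X=0) = 4/21
  weight(X=1) = 1/21
  weight(X=2) = 2/21
Total weight = 4/21 + 1/21 + 2/21 = 1/3
P(X=0 | obs) = 4/21 / 1/3 = 4/7
P(X=1 | obs) = 1/21 / 1/3 = 1/7
P(X=2 | obs) = 2/21 / 1/3 = 2/7

P(X = 1 | obs) = 1/7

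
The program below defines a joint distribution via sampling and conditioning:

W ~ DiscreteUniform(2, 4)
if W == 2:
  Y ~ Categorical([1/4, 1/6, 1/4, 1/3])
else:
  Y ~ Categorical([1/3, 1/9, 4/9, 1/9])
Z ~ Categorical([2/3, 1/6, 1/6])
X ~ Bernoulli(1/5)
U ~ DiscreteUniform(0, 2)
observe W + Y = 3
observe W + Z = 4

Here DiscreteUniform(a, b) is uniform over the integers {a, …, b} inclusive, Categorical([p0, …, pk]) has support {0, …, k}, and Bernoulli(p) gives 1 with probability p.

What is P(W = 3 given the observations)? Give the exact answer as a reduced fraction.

P(W = 3 | obs) = 2/3

Enumerate traces; 12 have nonzero weight after conditioning:
  (W=2, Y=1, Z=2, X=0, U=0) weight 1/405
  (W=2, Y=1, Z=2, X=0, U=1) weight 1/405
  (W=2, Y=1, Z=2, X=0, U=2) weight 1/405
  (W=2, Y=1, Z=2, X=1, U=0) weight 1/1620
  (W=2, Y=1, Z=2, X=1, U=1) weight 1/1620
  (W=2, Y=1, Z=2, X=1, U=2) weight 1/1620
  (W=3, Y=0, Z=1, X=0, U=0) weight 2/405
  (W=3, Y=0, Z=1, X=0, U=1) weight 2/405
  … 4 more
Group by W:
  weight(W=2) = 1/108
  weight(W=3) = 1/54
Total weight = 1/108 + 1/54 = 1/36
P(W=2 | obs) = 1/108 / 1/36 = 1/3
P(W=3 | obs) = 1/54 / 1/36 = 2/3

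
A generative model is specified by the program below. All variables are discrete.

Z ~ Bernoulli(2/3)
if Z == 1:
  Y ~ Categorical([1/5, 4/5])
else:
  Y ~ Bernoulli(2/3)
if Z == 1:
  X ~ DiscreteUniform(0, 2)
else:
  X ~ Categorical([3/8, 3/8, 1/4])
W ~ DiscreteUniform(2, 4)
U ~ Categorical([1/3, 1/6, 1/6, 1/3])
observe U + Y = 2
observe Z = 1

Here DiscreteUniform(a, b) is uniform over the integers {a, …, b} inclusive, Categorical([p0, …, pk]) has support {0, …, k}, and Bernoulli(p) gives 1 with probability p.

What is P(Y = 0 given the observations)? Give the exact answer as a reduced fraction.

P(Y = 0 | obs) = 1/5

Enumerate traces; 18 have nonzero weight after conditioning:
  (Z=1, Y=0, X=0, W=2, U=2) weight 1/405
  (Z=1, Y=0, X=0, W=3, U=2) weight 1/405
  (Z=1, Y=0, X=0, W=4, U=2) weight 1/405
  (Z=1, Y=0, X=1, W=2, U=2) weight 1/405
  (Z=1, Y=0, X=1, W=3, U=2) weight 1/405
  (Z=1, Y=0, X=1, W=4, U=2) weight 1/405
  (Z=1, Y=0, X=2, W=2, U=2) weight 1/405
  (Z=1, Y=0, X=2, W=3, U=2) weight 1/405
  (Z=1, Y=1, X=0, W=2, U=1) weight 4/405
  … 9 more
Group by Y:
  weight(Y=0) = 1/45
  weight(Y=1) = 4/45
Total weight = 1/45 + 4/45 = 1/9
P(Y=0 | obs) = 1/45 / 1/9 = 1/5
P(Y=1 | obs) = 4/45 / 1/9 = 4/5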